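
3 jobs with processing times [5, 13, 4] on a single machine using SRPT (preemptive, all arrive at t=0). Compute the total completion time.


Since all jobs arrive at t=0, SRPT equals SPT ordering.
SPT order: [4, 5, 13]
Completion times:
  Job 1: p=4, C=4
  Job 2: p=5, C=9
  Job 3: p=13, C=22
Total completion time = 4 + 9 + 22 = 35

35


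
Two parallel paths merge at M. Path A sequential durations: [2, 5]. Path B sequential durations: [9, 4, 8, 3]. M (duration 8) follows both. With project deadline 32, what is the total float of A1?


Forward pass: ES(A1) = sum of predecessors on chain A = 0
EF = ES + duration = 0 + 2 = 2
Backward pass: LF(M) = deadline = 32; LS(M) = 32 - 8 = 24
LF(A1) = LS(M) - sum(successors on chain A) = 24 - 5 = 19
LS = LF - duration = 19 - 2 = 17
Total float = LS - ES = 17 - 0 = 17

17


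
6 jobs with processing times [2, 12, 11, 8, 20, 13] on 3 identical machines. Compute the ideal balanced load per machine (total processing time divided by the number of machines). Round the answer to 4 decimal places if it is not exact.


Total processing time = 2 + 12 + 11 + 8 + 20 + 13 = 66
Number of machines = 3
Ideal balanced load = 66 / 3 = 22.0

22.0


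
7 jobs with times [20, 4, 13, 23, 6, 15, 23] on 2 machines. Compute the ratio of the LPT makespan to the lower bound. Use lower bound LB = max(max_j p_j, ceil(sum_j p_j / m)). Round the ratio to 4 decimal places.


LPT order: [23, 23, 20, 15, 13, 6, 4]
Machine loads after assignment: [53, 51]
LPT makespan = 53
Lower bound = max(max_job, ceil(total/2)) = max(23, 52) = 52
Ratio = 53 / 52 = 1.0192

1.0192


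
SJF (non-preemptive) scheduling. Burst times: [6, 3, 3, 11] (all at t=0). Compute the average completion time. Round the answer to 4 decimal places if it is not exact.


SJF order (ascending): [3, 3, 6, 11]
Completion times:
  Job 1: burst=3, C=3
  Job 2: burst=3, C=6
  Job 3: burst=6, C=12
  Job 4: burst=11, C=23
Average completion = 44/4 = 11.0

11.0


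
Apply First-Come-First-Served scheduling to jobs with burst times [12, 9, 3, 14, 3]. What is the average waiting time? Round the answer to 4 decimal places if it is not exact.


FCFS order (as given): [12, 9, 3, 14, 3]
Waiting times:
  Job 1: wait = 0
  Job 2: wait = 12
  Job 3: wait = 21
  Job 4: wait = 24
  Job 5: wait = 38
Sum of waiting times = 95
Average waiting time = 95/5 = 19.0

19.0


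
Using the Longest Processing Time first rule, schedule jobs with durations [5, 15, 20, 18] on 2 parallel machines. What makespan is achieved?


Sort jobs in decreasing order (LPT): [20, 18, 15, 5]
Assign each job to the least loaded machine:
  Machine 1: jobs [20, 5], load = 25
  Machine 2: jobs [18, 15], load = 33
Makespan = max load = 33

33


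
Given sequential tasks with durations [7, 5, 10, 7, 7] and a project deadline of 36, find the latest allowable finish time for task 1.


LF(activity 1) = deadline - sum of successor durations
Successors: activities 2 through 5 with durations [5, 10, 7, 7]
Sum of successor durations = 29
LF = 36 - 29 = 7

7


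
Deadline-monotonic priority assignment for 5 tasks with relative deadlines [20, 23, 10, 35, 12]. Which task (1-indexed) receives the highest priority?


Sort tasks by relative deadline (ascending):
  Task 3: deadline = 10
  Task 5: deadline = 12
  Task 1: deadline = 20
  Task 2: deadline = 23
  Task 4: deadline = 35
Priority order (highest first): [3, 5, 1, 2, 4]
Highest priority task = 3

3


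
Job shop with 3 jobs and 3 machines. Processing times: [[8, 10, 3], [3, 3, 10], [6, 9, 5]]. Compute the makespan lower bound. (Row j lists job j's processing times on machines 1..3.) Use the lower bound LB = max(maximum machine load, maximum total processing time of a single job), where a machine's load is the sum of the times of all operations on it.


Machine loads:
  Machine 1: 8 + 3 + 6 = 17
  Machine 2: 10 + 3 + 9 = 22
  Machine 3: 3 + 10 + 5 = 18
Max machine load = 22
Job totals:
  Job 1: 21
  Job 2: 16
  Job 3: 20
Max job total = 21
Lower bound = max(22, 21) = 22

22


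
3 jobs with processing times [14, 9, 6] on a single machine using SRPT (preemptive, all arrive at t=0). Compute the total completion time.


Since all jobs arrive at t=0, SRPT equals SPT ordering.
SPT order: [6, 9, 14]
Completion times:
  Job 1: p=6, C=6
  Job 2: p=9, C=15
  Job 3: p=14, C=29
Total completion time = 6 + 15 + 29 = 50

50


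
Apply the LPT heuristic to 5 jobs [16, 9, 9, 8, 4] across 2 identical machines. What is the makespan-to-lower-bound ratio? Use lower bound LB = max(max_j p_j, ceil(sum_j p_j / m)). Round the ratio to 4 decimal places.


LPT order: [16, 9, 9, 8, 4]
Machine loads after assignment: [24, 22]
LPT makespan = 24
Lower bound = max(max_job, ceil(total/2)) = max(16, 23) = 23
Ratio = 24 / 23 = 1.0435

1.0435


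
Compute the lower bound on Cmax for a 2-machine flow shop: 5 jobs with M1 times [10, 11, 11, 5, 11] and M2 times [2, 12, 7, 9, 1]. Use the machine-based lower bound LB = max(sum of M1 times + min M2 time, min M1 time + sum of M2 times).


LB1 = sum(M1 times) + min(M2 times) = 48 + 1 = 49
LB2 = min(M1 times) + sum(M2 times) = 5 + 31 = 36
Lower bound = max(LB1, LB2) = max(49, 36) = 49

49


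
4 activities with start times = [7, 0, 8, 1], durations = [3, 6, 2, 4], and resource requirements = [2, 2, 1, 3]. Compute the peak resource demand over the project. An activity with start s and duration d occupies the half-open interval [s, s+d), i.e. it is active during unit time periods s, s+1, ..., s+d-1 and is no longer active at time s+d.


Each activity i is active on [start_i, start_i + duration_i).
Compute total resource usage per time slot:
  t=0: active resources = [2], total = 2
  t=1: active resources = [2, 3], total = 5
  t=2: active resources = [2, 3], total = 5
  t=3: active resources = [2, 3], total = 5
  t=4: active resources = [2, 3], total = 5
  t=5: active resources = [2], total = 2
  t=6: active resources = [], total = 0
  t=7: active resources = [2], total = 2
  t=8: active resources = [2, 1], total = 3
  t=9: active resources = [2, 1], total = 3
Peak resource demand = 5

5


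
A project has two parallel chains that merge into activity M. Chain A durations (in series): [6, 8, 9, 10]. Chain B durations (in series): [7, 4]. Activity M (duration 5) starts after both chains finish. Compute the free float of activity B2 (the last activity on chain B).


ES(B2) = sum of predecessors on chain B = 7
EF(B2) = ES + duration = 7 + 4 = 11
Successor of B2 is M. ES(M) = max(sum(A), sum(B)) = max(33, 11) = 33
Free float = ES(successor) - EF(current) = 33 - 11 = 22

22


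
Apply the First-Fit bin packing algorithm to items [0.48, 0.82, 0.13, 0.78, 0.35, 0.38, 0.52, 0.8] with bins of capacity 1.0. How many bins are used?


Place items sequentially using First-Fit:
  Item 0.48 -> new Bin 1
  Item 0.82 -> new Bin 2
  Item 0.13 -> Bin 1 (now 0.61)
  Item 0.78 -> new Bin 3
  Item 0.35 -> Bin 1 (now 0.96)
  Item 0.38 -> new Bin 4
  Item 0.52 -> Bin 4 (now 0.9)
  Item 0.8 -> new Bin 5
Total bins used = 5

5


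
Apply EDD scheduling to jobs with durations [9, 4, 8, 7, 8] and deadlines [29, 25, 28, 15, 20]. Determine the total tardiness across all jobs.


Sort by due date (EDD order): [(7, 15), (8, 20), (4, 25), (8, 28), (9, 29)]
Compute completion times and tardiness:
  Job 1: p=7, d=15, C=7, tardiness=max(0,7-15)=0
  Job 2: p=8, d=20, C=15, tardiness=max(0,15-20)=0
  Job 3: p=4, d=25, C=19, tardiness=max(0,19-25)=0
  Job 4: p=8, d=28, C=27, tardiness=max(0,27-28)=0
  Job 5: p=9, d=29, C=36, tardiness=max(0,36-29)=7
Total tardiness = 7

7


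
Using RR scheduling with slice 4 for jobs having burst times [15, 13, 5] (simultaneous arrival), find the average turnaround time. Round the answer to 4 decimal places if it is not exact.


Time quantum = 4
Execution trace:
  J1 runs 4 units, time = 4
  J2 runs 4 units, time = 8
  J3 runs 4 units, time = 12
  J1 runs 4 units, time = 16
  J2 runs 4 units, time = 20
  J3 runs 1 units, time = 21
  J1 runs 4 units, time = 25
  J2 runs 4 units, time = 29
  J1 runs 3 units, time = 32
  J2 runs 1 units, time = 33
Finish times: [32, 33, 21]
Average turnaround = 86/3 = 28.6667

28.6667


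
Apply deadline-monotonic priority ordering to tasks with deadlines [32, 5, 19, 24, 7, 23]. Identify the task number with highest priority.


Sort tasks by relative deadline (ascending):
  Task 2: deadline = 5
  Task 5: deadline = 7
  Task 3: deadline = 19
  Task 6: deadline = 23
  Task 4: deadline = 24
  Task 1: deadline = 32
Priority order (highest first): [2, 5, 3, 6, 4, 1]
Highest priority task = 2

2


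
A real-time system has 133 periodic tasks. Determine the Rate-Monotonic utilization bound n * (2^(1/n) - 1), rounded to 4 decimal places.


Compute 2^(1/133) = 1.0052252371
Subtract 1: 1.0052252371 - 1 = 0.0052252371
Multiply by n: 133 * 0.0052252371 = 0.6949565343
Round to 4 dp: 0.6950

0.6950


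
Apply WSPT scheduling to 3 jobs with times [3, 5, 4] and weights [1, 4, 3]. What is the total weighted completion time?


Compute p/w ratios and sort ascending (WSPT): [(5, 4), (4, 3), (3, 1)]
Compute weighted completion times:
  Job (p=5,w=4): C=5, w*C=4*5=20
  Job (p=4,w=3): C=9, w*C=3*9=27
  Job (p=3,w=1): C=12, w*C=1*12=12
Total weighted completion time = 59

59


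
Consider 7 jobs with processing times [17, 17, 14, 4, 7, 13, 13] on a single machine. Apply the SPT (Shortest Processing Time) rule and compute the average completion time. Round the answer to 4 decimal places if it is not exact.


Sort jobs by processing time (SPT order): [4, 7, 13, 13, 14, 17, 17]
Compute completion times sequentially:
  Job 1: processing = 4, completes at 4
  Job 2: processing = 7, completes at 11
  Job 3: processing = 13, completes at 24
  Job 4: processing = 13, completes at 37
  Job 5: processing = 14, completes at 51
  Job 6: processing = 17, completes at 68
  Job 7: processing = 17, completes at 85
Sum of completion times = 280
Average completion time = 280/7 = 40.0

40.0


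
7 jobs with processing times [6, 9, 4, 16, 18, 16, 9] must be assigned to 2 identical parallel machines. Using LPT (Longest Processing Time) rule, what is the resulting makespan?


Sort jobs in decreasing order (LPT): [18, 16, 16, 9, 9, 6, 4]
Assign each job to the least loaded machine:
  Machine 1: jobs [18, 9, 9, 4], load = 40
  Machine 2: jobs [16, 16, 6], load = 38
Makespan = max load = 40

40


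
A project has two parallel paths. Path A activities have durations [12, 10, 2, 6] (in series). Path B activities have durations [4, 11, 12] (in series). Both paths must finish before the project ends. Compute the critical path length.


Path A total = 12 + 10 + 2 + 6 = 30
Path B total = 4 + 11 + 12 = 27
Critical path = longest path = max(30, 27) = 30

30


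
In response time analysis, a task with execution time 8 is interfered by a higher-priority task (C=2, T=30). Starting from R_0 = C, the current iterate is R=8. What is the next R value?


R_next = C + ceil(R_prev / T_hp) * C_hp
ceil(8 / 30) = ceil(0.2667) = 1
Interference = 1 * 2 = 2
R_next = 8 + 2 = 10

10


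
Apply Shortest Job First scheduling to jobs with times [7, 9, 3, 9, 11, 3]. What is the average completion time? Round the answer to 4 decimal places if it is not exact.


SJF order (ascending): [3, 3, 7, 9, 9, 11]
Completion times:
  Job 1: burst=3, C=3
  Job 2: burst=3, C=6
  Job 3: burst=7, C=13
  Job 4: burst=9, C=22
  Job 5: burst=9, C=31
  Job 6: burst=11, C=42
Average completion = 117/6 = 19.5

19.5


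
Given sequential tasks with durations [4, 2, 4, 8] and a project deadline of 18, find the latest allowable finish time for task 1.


LF(activity 1) = deadline - sum of successor durations
Successors: activities 2 through 4 with durations [2, 4, 8]
Sum of successor durations = 14
LF = 18 - 14 = 4

4


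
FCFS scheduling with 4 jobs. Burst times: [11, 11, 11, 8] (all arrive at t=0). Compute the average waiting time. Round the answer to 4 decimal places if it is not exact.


FCFS order (as given): [11, 11, 11, 8]
Waiting times:
  Job 1: wait = 0
  Job 2: wait = 11
  Job 3: wait = 22
  Job 4: wait = 33
Sum of waiting times = 66
Average waiting time = 66/4 = 16.5

16.5


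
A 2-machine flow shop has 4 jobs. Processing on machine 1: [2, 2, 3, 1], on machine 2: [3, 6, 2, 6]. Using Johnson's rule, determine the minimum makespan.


Apply Johnson's rule:
  Group 1 (a <= b): [(4, 1, 6), (1, 2, 3), (2, 2, 6)]
  Group 2 (a > b): [(3, 3, 2)]
Optimal job order: [4, 1, 2, 3]
Schedule:
  Job 4: M1 done at 1, M2 done at 7
  Job 1: M1 done at 3, M2 done at 10
  Job 2: M1 done at 5, M2 done at 16
  Job 3: M1 done at 8, M2 done at 18
Makespan = 18

18


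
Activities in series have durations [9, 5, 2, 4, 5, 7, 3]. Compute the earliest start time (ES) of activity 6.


Activity 6 starts after activities 1 through 5 complete.
Predecessor durations: [9, 5, 2, 4, 5]
ES = 9 + 5 + 2 + 4 + 5 = 25

25


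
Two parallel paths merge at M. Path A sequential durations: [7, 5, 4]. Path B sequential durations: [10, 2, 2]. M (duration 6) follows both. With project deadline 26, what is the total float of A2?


Forward pass: ES(A2) = sum of predecessors on chain A = 7
EF = ES + duration = 7 + 5 = 12
Backward pass: LF(M) = deadline = 26; LS(M) = 26 - 6 = 20
LF(A2) = LS(M) - sum(successors on chain A) = 20 - 4 = 16
LS = LF - duration = 16 - 5 = 11
Total float = LS - ES = 11 - 7 = 4

4


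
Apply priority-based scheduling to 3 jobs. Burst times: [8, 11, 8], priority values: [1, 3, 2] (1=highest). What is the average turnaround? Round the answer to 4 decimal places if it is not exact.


Sort by priority (ascending = highest first):
Order: [(1, 8), (2, 8), (3, 11)]
Completion times:
  Priority 1, burst=8, C=8
  Priority 2, burst=8, C=16
  Priority 3, burst=11, C=27
Average turnaround = 51/3 = 17.0

17.0


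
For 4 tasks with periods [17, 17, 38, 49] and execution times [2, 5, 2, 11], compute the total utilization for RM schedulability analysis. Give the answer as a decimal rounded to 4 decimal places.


Compute individual utilizations (exact fractions):
  Task 1: C/T = 2/17 (approx. 0.1176)
  Task 2: C/T = 5/17 (approx. 0.2941)
  Task 3: C/T = 2/38 = 1/19 (approx. 0.0526)
  Task 4: C/T = 11/49 (approx. 0.2245)
Total utilization U = 2/17 + 5/17 + 1/19 + 11/49 = 10903/15827
Rounded to 4 decimal places: U = 0.6889
RM (Liu & Layland) bound for 4 tasks = 0.756828; compare with U = 10903/15827 (approx. 0.688886)
U <= bound, so schedulable by RM sufficient condition.

0.6889


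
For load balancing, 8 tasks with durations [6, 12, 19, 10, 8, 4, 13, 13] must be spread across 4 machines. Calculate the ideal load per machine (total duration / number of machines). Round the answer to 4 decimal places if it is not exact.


Total processing time = 6 + 12 + 19 + 10 + 8 + 4 + 13 + 13 = 85
Number of machines = 4
Ideal balanced load = 85 / 4 = 21.25

21.25


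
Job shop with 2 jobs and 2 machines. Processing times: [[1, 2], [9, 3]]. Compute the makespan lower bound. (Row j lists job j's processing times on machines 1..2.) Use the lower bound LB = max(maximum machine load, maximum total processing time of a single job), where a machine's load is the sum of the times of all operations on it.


Machine loads:
  Machine 1: 1 + 9 = 10
  Machine 2: 2 + 3 = 5
Max machine load = 10
Job totals:
  Job 1: 3
  Job 2: 12
Max job total = 12
Lower bound = max(10, 12) = 12

12


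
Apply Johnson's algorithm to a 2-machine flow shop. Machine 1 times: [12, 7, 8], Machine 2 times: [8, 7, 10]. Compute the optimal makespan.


Apply Johnson's rule:
  Group 1 (a <= b): [(2, 7, 7), (3, 8, 10)]
  Group 2 (a > b): [(1, 12, 8)]
Optimal job order: [2, 3, 1]
Schedule:
  Job 2: M1 done at 7, M2 done at 14
  Job 3: M1 done at 15, M2 done at 25
  Job 1: M1 done at 27, M2 done at 35
Makespan = 35

35


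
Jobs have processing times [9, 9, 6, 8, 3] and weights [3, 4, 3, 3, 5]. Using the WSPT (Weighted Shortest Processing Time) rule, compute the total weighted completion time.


Compute p/w ratios and sort ascending (WSPT): [(3, 5), (6, 3), (9, 4), (8, 3), (9, 3)]
Compute weighted completion times:
  Job (p=3,w=5): C=3, w*C=5*3=15
  Job (p=6,w=3): C=9, w*C=3*9=27
  Job (p=9,w=4): C=18, w*C=4*18=72
  Job (p=8,w=3): C=26, w*C=3*26=78
  Job (p=9,w=3): C=35, w*C=3*35=105
Total weighted completion time = 297

297


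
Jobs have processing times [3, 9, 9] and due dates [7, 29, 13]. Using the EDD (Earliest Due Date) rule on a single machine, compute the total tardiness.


Sort by due date (EDD order): [(3, 7), (9, 13), (9, 29)]
Compute completion times and tardiness:
  Job 1: p=3, d=7, C=3, tardiness=max(0,3-7)=0
  Job 2: p=9, d=13, C=12, tardiness=max(0,12-13)=0
  Job 3: p=9, d=29, C=21, tardiness=max(0,21-29)=0
Total tardiness = 0

0


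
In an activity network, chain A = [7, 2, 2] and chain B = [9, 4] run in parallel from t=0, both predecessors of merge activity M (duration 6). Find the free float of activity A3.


ES(A3) = sum of predecessors on chain A = 9
EF(A3) = ES + duration = 9 + 2 = 11
Successor of A3 is M. ES(M) = max(sum(A), sum(B)) = max(11, 13) = 13
Free float = ES(successor) - EF(current) = 13 - 11 = 2

2


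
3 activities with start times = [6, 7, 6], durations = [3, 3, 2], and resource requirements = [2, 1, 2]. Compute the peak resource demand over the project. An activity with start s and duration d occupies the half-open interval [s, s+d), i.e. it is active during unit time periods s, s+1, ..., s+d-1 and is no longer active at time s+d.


Each activity i is active on [start_i, start_i + duration_i).
Compute total resource usage per time slot:
  t=0: active resources = [], total = 0
  t=1: active resources = [], total = 0
  t=2: active resources = [], total = 0
  t=3: active resources = [], total = 0
  t=4: active resources = [], total = 0
  t=5: active resources = [], total = 0
  t=6: active resources = [2, 2], total = 4
  t=7: active resources = [2, 1, 2], total = 5
  t=8: active resources = [2, 1], total = 3
  t=9: active resources = [1], total = 1
Peak resource demand = 5

5


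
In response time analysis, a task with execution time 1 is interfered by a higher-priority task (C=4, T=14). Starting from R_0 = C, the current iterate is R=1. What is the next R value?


R_next = C + ceil(R_prev / T_hp) * C_hp
ceil(1 / 14) = ceil(0.0714) = 1
Interference = 1 * 4 = 4
R_next = 1 + 4 = 5

5


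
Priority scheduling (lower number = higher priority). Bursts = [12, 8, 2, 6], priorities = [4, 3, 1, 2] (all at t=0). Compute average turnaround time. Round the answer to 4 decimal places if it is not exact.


Sort by priority (ascending = highest first):
Order: [(1, 2), (2, 6), (3, 8), (4, 12)]
Completion times:
  Priority 1, burst=2, C=2
  Priority 2, burst=6, C=8
  Priority 3, burst=8, C=16
  Priority 4, burst=12, C=28
Average turnaround = 54/4 = 13.5

13.5


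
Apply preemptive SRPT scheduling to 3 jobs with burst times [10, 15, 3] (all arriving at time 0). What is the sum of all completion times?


Since all jobs arrive at t=0, SRPT equals SPT ordering.
SPT order: [3, 10, 15]
Completion times:
  Job 1: p=3, C=3
  Job 2: p=10, C=13
  Job 3: p=15, C=28
Total completion time = 3 + 13 + 28 = 44

44


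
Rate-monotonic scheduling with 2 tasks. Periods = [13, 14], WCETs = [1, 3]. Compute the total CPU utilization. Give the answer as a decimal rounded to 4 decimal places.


Compute individual utilizations (exact fractions):
  Task 1: C/T = 1/13 (approx. 0.0769)
  Task 2: C/T = 3/14 (approx. 0.2143)
Total utilization U = 1/13 + 3/14 = 53/182
Rounded to 4 decimal places: U = 0.2912
RM (Liu & Layland) bound for 2 tasks = 0.828427; compare with U = 53/182 (approx. 0.291209)
U <= bound, so schedulable by RM sufficient condition.

0.2912


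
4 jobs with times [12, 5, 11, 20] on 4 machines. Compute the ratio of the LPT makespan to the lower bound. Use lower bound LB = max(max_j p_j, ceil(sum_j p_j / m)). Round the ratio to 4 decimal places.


LPT order: [20, 12, 11, 5]
Machine loads after assignment: [20, 12, 11, 5]
LPT makespan = 20
Lower bound = max(max_job, ceil(total/4)) = max(20, 12) = 20
Ratio = 20 / 20 = 1.0

1.0


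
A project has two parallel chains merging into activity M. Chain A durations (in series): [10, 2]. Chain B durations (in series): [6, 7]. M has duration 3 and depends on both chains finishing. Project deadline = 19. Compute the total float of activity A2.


Forward pass: ES(A2) = sum of predecessors on chain A = 10
EF = ES + duration = 10 + 2 = 12
Backward pass: LF(M) = deadline = 19; LS(M) = 19 - 3 = 16
LF(A2) = LS(M) - sum(successors on chain A) = 16 - 0 = 16
LS = LF - duration = 16 - 2 = 14
Total float = LS - ES = 14 - 10 = 4

4


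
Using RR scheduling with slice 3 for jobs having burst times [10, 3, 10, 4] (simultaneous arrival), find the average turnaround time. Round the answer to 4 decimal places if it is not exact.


Time quantum = 3
Execution trace:
  J1 runs 3 units, time = 3
  J2 runs 3 units, time = 6
  J3 runs 3 units, time = 9
  J4 runs 3 units, time = 12
  J1 runs 3 units, time = 15
  J3 runs 3 units, time = 18
  J4 runs 1 units, time = 19
  J1 runs 3 units, time = 22
  J3 runs 3 units, time = 25
  J1 runs 1 units, time = 26
  J3 runs 1 units, time = 27
Finish times: [26, 6, 27, 19]
Average turnaround = 78/4 = 19.5

19.5


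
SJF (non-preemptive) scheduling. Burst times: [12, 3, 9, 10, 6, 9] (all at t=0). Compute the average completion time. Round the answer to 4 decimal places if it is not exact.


SJF order (ascending): [3, 6, 9, 9, 10, 12]
Completion times:
  Job 1: burst=3, C=3
  Job 2: burst=6, C=9
  Job 3: burst=9, C=18
  Job 4: burst=9, C=27
  Job 5: burst=10, C=37
  Job 6: burst=12, C=49
Average completion = 143/6 = 23.8333

23.8333


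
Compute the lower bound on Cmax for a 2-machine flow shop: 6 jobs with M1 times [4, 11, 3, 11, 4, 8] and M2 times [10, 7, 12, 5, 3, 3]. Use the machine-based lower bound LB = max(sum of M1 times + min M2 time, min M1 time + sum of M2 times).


LB1 = sum(M1 times) + min(M2 times) = 41 + 3 = 44
LB2 = min(M1 times) + sum(M2 times) = 3 + 40 = 43
Lower bound = max(LB1, LB2) = max(44, 43) = 44

44


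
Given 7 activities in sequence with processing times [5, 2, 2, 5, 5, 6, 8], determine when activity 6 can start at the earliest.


Activity 6 starts after activities 1 through 5 complete.
Predecessor durations: [5, 2, 2, 5, 5]
ES = 5 + 2 + 2 + 5 + 5 = 19

19


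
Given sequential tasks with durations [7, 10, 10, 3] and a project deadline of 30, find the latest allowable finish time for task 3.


LF(activity 3) = deadline - sum of successor durations
Successors: activities 4 through 4 with durations [3]
Sum of successor durations = 3
LF = 30 - 3 = 27

27


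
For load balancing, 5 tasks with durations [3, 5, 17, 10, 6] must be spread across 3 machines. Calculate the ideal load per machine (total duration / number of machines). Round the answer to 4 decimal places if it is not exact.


Total processing time = 3 + 5 + 17 + 10 + 6 = 41
Number of machines = 3
Ideal balanced load = 41 / 3 = 13.6667

13.6667


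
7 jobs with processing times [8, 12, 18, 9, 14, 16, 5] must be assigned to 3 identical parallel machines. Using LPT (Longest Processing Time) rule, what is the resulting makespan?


Sort jobs in decreasing order (LPT): [18, 16, 14, 12, 9, 8, 5]
Assign each job to the least loaded machine:
  Machine 1: jobs [18, 8], load = 26
  Machine 2: jobs [16, 9, 5], load = 30
  Machine 3: jobs [14, 12], load = 26
Makespan = max load = 30

30


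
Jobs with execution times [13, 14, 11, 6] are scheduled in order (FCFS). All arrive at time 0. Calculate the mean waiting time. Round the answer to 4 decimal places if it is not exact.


FCFS order (as given): [13, 14, 11, 6]
Waiting times:
  Job 1: wait = 0
  Job 2: wait = 13
  Job 3: wait = 27
  Job 4: wait = 38
Sum of waiting times = 78
Average waiting time = 78/4 = 19.5

19.5


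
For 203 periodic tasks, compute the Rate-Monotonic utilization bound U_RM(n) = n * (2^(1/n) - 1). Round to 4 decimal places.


Compute 2^(1/203) = 1.0034203542
Subtract 1: 1.0034203542 - 1 = 0.0034203542
Multiply by n: 203 * 0.0034203542 = 0.6943319026
Round to 4 dp: 0.6943

0.6943


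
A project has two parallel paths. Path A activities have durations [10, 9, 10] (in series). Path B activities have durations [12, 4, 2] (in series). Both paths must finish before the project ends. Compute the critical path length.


Path A total = 10 + 9 + 10 = 29
Path B total = 12 + 4 + 2 = 18
Critical path = longest path = max(29, 18) = 29

29


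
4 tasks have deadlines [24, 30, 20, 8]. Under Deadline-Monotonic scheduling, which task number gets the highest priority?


Sort tasks by relative deadline (ascending):
  Task 4: deadline = 8
  Task 3: deadline = 20
  Task 1: deadline = 24
  Task 2: deadline = 30
Priority order (highest first): [4, 3, 1, 2]
Highest priority task = 4

4


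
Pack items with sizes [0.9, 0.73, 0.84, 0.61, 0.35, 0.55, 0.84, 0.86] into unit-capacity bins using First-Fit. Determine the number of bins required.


Place items sequentially using First-Fit:
  Item 0.9 -> new Bin 1
  Item 0.73 -> new Bin 2
  Item 0.84 -> new Bin 3
  Item 0.61 -> new Bin 4
  Item 0.35 -> Bin 4 (now 0.96)
  Item 0.55 -> new Bin 5
  Item 0.84 -> new Bin 6
  Item 0.86 -> new Bin 7
Total bins used = 7

7


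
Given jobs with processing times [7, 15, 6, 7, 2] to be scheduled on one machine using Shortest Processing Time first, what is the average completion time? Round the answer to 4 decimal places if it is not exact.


Sort jobs by processing time (SPT order): [2, 6, 7, 7, 15]
Compute completion times sequentially:
  Job 1: processing = 2, completes at 2
  Job 2: processing = 6, completes at 8
  Job 3: processing = 7, completes at 15
  Job 4: processing = 7, completes at 22
  Job 5: processing = 15, completes at 37
Sum of completion times = 84
Average completion time = 84/5 = 16.8

16.8


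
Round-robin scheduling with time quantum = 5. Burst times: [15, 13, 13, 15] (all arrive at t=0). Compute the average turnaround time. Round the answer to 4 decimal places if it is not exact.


Time quantum = 5
Execution trace:
  J1 runs 5 units, time = 5
  J2 runs 5 units, time = 10
  J3 runs 5 units, time = 15
  J4 runs 5 units, time = 20
  J1 runs 5 units, time = 25
  J2 runs 5 units, time = 30
  J3 runs 5 units, time = 35
  J4 runs 5 units, time = 40
  J1 runs 5 units, time = 45
  J2 runs 3 units, time = 48
  J3 runs 3 units, time = 51
  J4 runs 5 units, time = 56
Finish times: [45, 48, 51, 56]
Average turnaround = 200/4 = 50.0

50.0


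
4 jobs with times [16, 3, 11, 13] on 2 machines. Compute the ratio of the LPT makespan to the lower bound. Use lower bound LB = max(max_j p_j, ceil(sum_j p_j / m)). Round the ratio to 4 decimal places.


LPT order: [16, 13, 11, 3]
Machine loads after assignment: [19, 24]
LPT makespan = 24
Lower bound = max(max_job, ceil(total/2)) = max(16, 22) = 22
Ratio = 24 / 22 = 1.0909

1.0909


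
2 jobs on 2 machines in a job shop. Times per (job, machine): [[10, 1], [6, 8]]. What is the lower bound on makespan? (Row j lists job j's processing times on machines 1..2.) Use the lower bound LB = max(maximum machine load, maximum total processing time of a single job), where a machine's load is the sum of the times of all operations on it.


Machine loads:
  Machine 1: 10 + 6 = 16
  Machine 2: 1 + 8 = 9
Max machine load = 16
Job totals:
  Job 1: 11
  Job 2: 14
Max job total = 14
Lower bound = max(16, 14) = 16

16


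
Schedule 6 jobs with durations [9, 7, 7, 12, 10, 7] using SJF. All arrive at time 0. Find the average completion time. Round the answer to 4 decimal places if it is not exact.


SJF order (ascending): [7, 7, 7, 9, 10, 12]
Completion times:
  Job 1: burst=7, C=7
  Job 2: burst=7, C=14
  Job 3: burst=7, C=21
  Job 4: burst=9, C=30
  Job 5: burst=10, C=40
  Job 6: burst=12, C=52
Average completion = 164/6 = 27.3333

27.3333


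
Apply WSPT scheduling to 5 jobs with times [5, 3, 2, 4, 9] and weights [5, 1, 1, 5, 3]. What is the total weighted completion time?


Compute p/w ratios and sort ascending (WSPT): [(4, 5), (5, 5), (2, 1), (3, 1), (9, 3)]
Compute weighted completion times:
  Job (p=4,w=5): C=4, w*C=5*4=20
  Job (p=5,w=5): C=9, w*C=5*9=45
  Job (p=2,w=1): C=11, w*C=1*11=11
  Job (p=3,w=1): C=14, w*C=1*14=14
  Job (p=9,w=3): C=23, w*C=3*23=69
Total weighted completion time = 159

159


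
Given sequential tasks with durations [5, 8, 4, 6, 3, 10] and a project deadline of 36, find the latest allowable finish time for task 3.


LF(activity 3) = deadline - sum of successor durations
Successors: activities 4 through 6 with durations [6, 3, 10]
Sum of successor durations = 19
LF = 36 - 19 = 17

17


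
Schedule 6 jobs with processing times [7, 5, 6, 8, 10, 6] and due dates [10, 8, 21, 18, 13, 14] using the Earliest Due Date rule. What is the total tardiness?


Sort by due date (EDD order): [(5, 8), (7, 10), (10, 13), (6, 14), (8, 18), (6, 21)]
Compute completion times and tardiness:
  Job 1: p=5, d=8, C=5, tardiness=max(0,5-8)=0
  Job 2: p=7, d=10, C=12, tardiness=max(0,12-10)=2
  Job 3: p=10, d=13, C=22, tardiness=max(0,22-13)=9
  Job 4: p=6, d=14, C=28, tardiness=max(0,28-14)=14
  Job 5: p=8, d=18, C=36, tardiness=max(0,36-18)=18
  Job 6: p=6, d=21, C=42, tardiness=max(0,42-21)=21
Total tardiness = 64

64


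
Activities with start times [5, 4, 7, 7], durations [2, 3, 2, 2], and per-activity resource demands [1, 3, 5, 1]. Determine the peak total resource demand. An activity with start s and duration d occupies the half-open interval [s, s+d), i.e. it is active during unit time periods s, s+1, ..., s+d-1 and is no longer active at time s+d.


Each activity i is active on [start_i, start_i + duration_i).
Compute total resource usage per time slot:
  t=0: active resources = [], total = 0
  t=1: active resources = [], total = 0
  t=2: active resources = [], total = 0
  t=3: active resources = [], total = 0
  t=4: active resources = [3], total = 3
  t=5: active resources = [1, 3], total = 4
  t=6: active resources = [1, 3], total = 4
  t=7: active resources = [5, 1], total = 6
  t=8: active resources = [5, 1], total = 6
Peak resource demand = 6

6


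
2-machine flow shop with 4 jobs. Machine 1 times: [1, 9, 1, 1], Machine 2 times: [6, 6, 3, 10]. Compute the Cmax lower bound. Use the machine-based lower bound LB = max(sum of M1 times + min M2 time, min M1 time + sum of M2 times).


LB1 = sum(M1 times) + min(M2 times) = 12 + 3 = 15
LB2 = min(M1 times) + sum(M2 times) = 1 + 25 = 26
Lower bound = max(LB1, LB2) = max(15, 26) = 26

26


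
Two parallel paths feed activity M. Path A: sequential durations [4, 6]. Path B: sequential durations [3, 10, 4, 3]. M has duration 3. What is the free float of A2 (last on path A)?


ES(A2) = sum of predecessors on chain A = 4
EF(A2) = ES + duration = 4 + 6 = 10
Successor of A2 is M. ES(M) = max(sum(A), sum(B)) = max(10, 20) = 20
Free float = ES(successor) - EF(current) = 20 - 10 = 10

10


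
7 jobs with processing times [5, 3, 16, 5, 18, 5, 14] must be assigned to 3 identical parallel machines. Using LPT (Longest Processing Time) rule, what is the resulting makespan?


Sort jobs in decreasing order (LPT): [18, 16, 14, 5, 5, 5, 3]
Assign each job to the least loaded machine:
  Machine 1: jobs [18, 5], load = 23
  Machine 2: jobs [16, 5], load = 21
  Machine 3: jobs [14, 5, 3], load = 22
Makespan = max load = 23

23


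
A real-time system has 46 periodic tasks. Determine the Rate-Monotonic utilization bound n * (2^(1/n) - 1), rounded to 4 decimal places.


Compute 2^(1/46) = 1.0151825180
Subtract 1: 1.0151825180 - 1 = 0.0151825180
Multiply by n: 46 * 0.0151825180 = 0.6983958280
Round to 4 dp: 0.6984

0.6984


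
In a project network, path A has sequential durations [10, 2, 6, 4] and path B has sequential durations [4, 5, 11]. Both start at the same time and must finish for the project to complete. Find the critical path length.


Path A total = 10 + 2 + 6 + 4 = 22
Path B total = 4 + 5 + 11 = 20
Critical path = longest path = max(22, 20) = 22

22


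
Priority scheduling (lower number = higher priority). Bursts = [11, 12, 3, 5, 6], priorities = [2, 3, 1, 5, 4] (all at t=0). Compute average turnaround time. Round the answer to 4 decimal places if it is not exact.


Sort by priority (ascending = highest first):
Order: [(1, 3), (2, 11), (3, 12), (4, 6), (5, 5)]
Completion times:
  Priority 1, burst=3, C=3
  Priority 2, burst=11, C=14
  Priority 3, burst=12, C=26
  Priority 4, burst=6, C=32
  Priority 5, burst=5, C=37
Average turnaround = 112/5 = 22.4

22.4


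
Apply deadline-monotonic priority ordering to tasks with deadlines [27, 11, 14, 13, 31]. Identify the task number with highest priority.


Sort tasks by relative deadline (ascending):
  Task 2: deadline = 11
  Task 4: deadline = 13
  Task 3: deadline = 14
  Task 1: deadline = 27
  Task 5: deadline = 31
Priority order (highest first): [2, 4, 3, 1, 5]
Highest priority task = 2

2


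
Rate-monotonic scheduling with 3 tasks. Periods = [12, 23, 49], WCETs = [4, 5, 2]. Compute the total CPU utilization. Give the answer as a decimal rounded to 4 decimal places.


Compute individual utilizations (exact fractions):
  Task 1: C/T = 4/12 = 1/3 (approx. 0.3333)
  Task 2: C/T = 5/23 (approx. 0.2174)
  Task 3: C/T = 2/49 (approx. 0.0408)
Total utilization U = 1/3 + 5/23 + 2/49 = 2000/3381
Rounded to 4 decimal places: U = 0.5915
RM (Liu & Layland) bound for 3 tasks = 0.779763; compare with U = 2000/3381 (approx. 0.591541)
U <= bound, so schedulable by RM sufficient condition.

0.5915


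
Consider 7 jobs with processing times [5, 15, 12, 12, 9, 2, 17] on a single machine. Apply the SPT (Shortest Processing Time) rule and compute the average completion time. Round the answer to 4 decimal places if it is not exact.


Sort jobs by processing time (SPT order): [2, 5, 9, 12, 12, 15, 17]
Compute completion times sequentially:
  Job 1: processing = 2, completes at 2
  Job 2: processing = 5, completes at 7
  Job 3: processing = 9, completes at 16
  Job 4: processing = 12, completes at 28
  Job 5: processing = 12, completes at 40
  Job 6: processing = 15, completes at 55
  Job 7: processing = 17, completes at 72
Sum of completion times = 220
Average completion time = 220/7 = 31.4286

31.4286


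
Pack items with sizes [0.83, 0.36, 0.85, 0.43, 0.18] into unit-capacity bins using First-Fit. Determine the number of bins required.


Place items sequentially using First-Fit:
  Item 0.83 -> new Bin 1
  Item 0.36 -> new Bin 2
  Item 0.85 -> new Bin 3
  Item 0.43 -> Bin 2 (now 0.79)
  Item 0.18 -> Bin 2 (now 0.97)
Total bins used = 3

3


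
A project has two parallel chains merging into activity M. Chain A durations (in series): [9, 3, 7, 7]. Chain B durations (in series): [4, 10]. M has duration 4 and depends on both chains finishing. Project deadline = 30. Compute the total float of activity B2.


Forward pass: ES(B2) = sum of predecessors on chain B = 4
EF = ES + duration = 4 + 10 = 14
Backward pass: LF(M) = deadline = 30; LS(M) = 30 - 4 = 26
LF(B2) = LS(M) - sum(successors on chain B) = 26 - 0 = 26
LS = LF - duration = 26 - 10 = 16
Total float = LS - ES = 16 - 4 = 12

12


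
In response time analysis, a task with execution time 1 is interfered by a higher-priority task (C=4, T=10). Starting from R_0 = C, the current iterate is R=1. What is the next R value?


R_next = C + ceil(R_prev / T_hp) * C_hp
ceil(1 / 10) = ceil(0.1) = 1
Interference = 1 * 4 = 4
R_next = 1 + 4 = 5

5


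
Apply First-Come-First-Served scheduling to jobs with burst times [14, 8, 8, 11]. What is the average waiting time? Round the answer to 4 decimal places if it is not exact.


FCFS order (as given): [14, 8, 8, 11]
Waiting times:
  Job 1: wait = 0
  Job 2: wait = 14
  Job 3: wait = 22
  Job 4: wait = 30
Sum of waiting times = 66
Average waiting time = 66/4 = 16.5

16.5


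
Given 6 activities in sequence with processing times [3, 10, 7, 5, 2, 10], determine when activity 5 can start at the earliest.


Activity 5 starts after activities 1 through 4 complete.
Predecessor durations: [3, 10, 7, 5]
ES = 3 + 10 + 7 + 5 = 25

25


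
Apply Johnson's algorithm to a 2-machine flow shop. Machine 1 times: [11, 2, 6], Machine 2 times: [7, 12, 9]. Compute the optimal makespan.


Apply Johnson's rule:
  Group 1 (a <= b): [(2, 2, 12), (3, 6, 9)]
  Group 2 (a > b): [(1, 11, 7)]
Optimal job order: [2, 3, 1]
Schedule:
  Job 2: M1 done at 2, M2 done at 14
  Job 3: M1 done at 8, M2 done at 23
  Job 1: M1 done at 19, M2 done at 30
Makespan = 30

30


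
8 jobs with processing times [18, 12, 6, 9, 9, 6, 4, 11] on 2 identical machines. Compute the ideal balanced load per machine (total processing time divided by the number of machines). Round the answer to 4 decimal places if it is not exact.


Total processing time = 18 + 12 + 6 + 9 + 9 + 6 + 4 + 11 = 75
Number of machines = 2
Ideal balanced load = 75 / 2 = 37.5

37.5


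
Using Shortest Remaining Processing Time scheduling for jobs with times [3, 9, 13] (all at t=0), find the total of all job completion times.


Since all jobs arrive at t=0, SRPT equals SPT ordering.
SPT order: [3, 9, 13]
Completion times:
  Job 1: p=3, C=3
  Job 2: p=9, C=12
  Job 3: p=13, C=25
Total completion time = 3 + 12 + 25 = 40

40


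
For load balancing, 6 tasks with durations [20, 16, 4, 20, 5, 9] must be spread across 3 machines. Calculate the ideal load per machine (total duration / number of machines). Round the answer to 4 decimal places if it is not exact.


Total processing time = 20 + 16 + 4 + 20 + 5 + 9 = 74
Number of machines = 3
Ideal balanced load = 74 / 3 = 24.6667

24.6667


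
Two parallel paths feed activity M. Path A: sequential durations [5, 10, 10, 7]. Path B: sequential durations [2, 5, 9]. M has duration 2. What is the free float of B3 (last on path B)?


ES(B3) = sum of predecessors on chain B = 7
EF(B3) = ES + duration = 7 + 9 = 16
Successor of B3 is M. ES(M) = max(sum(A), sum(B)) = max(32, 16) = 32
Free float = ES(successor) - EF(current) = 32 - 16 = 16

16


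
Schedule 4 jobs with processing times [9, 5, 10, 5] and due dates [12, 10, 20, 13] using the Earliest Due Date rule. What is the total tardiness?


Sort by due date (EDD order): [(5, 10), (9, 12), (5, 13), (10, 20)]
Compute completion times and tardiness:
  Job 1: p=5, d=10, C=5, tardiness=max(0,5-10)=0
  Job 2: p=9, d=12, C=14, tardiness=max(0,14-12)=2
  Job 3: p=5, d=13, C=19, tardiness=max(0,19-13)=6
  Job 4: p=10, d=20, C=29, tardiness=max(0,29-20)=9
Total tardiness = 17

17


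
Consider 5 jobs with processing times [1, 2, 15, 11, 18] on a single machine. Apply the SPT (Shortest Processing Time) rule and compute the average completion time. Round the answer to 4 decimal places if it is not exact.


Sort jobs by processing time (SPT order): [1, 2, 11, 15, 18]
Compute completion times sequentially:
  Job 1: processing = 1, completes at 1
  Job 2: processing = 2, completes at 3
  Job 3: processing = 11, completes at 14
  Job 4: processing = 15, completes at 29
  Job 5: processing = 18, completes at 47
Sum of completion times = 94
Average completion time = 94/5 = 18.8

18.8


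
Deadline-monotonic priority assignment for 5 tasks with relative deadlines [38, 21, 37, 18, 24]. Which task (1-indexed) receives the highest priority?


Sort tasks by relative deadline (ascending):
  Task 4: deadline = 18
  Task 2: deadline = 21
  Task 5: deadline = 24
  Task 3: deadline = 37
  Task 1: deadline = 38
Priority order (highest first): [4, 2, 5, 3, 1]
Highest priority task = 4

4


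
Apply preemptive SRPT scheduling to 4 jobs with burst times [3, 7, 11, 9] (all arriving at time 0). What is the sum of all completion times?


Since all jobs arrive at t=0, SRPT equals SPT ordering.
SPT order: [3, 7, 9, 11]
Completion times:
  Job 1: p=3, C=3
  Job 2: p=7, C=10
  Job 3: p=9, C=19
  Job 4: p=11, C=30
Total completion time = 3 + 10 + 19 + 30 = 62

62


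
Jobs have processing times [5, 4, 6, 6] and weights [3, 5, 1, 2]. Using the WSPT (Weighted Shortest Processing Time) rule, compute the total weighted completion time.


Compute p/w ratios and sort ascending (WSPT): [(4, 5), (5, 3), (6, 2), (6, 1)]
Compute weighted completion times:
  Job (p=4,w=5): C=4, w*C=5*4=20
  Job (p=5,w=3): C=9, w*C=3*9=27
  Job (p=6,w=2): C=15, w*C=2*15=30
  Job (p=6,w=1): C=21, w*C=1*21=21
Total weighted completion time = 98

98
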